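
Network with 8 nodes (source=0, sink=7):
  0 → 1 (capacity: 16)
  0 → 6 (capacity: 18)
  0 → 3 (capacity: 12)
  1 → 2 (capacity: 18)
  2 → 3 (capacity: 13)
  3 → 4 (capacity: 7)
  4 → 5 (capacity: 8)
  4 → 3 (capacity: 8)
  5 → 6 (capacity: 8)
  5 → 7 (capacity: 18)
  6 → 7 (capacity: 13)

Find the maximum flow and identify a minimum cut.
Max flow = 20, Min cut edges: (3,4), (6,7)

Maximum flow: 20
Minimum cut: (3,4), (6,7)
Partition: S = [0, 1, 2, 3, 6], T = [4, 5, 7]

Max-flow min-cut theorem verified: both equal 20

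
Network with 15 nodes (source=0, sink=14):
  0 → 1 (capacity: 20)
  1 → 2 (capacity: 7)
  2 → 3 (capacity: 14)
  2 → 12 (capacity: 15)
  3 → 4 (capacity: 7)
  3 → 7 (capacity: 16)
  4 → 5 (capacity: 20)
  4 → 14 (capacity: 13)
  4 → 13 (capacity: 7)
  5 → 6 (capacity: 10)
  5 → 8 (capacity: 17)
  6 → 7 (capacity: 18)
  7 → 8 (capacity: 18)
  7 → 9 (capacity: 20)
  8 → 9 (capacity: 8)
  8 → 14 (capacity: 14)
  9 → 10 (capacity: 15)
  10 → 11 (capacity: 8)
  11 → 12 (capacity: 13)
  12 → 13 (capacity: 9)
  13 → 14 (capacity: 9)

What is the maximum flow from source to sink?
Maximum flow = 7

Max flow: 7

Flow assignment:
  0 → 1: 7/20
  1 → 2: 7/7
  2 → 3: 7/14
  3 → 4: 7/7
  4 → 14: 7/13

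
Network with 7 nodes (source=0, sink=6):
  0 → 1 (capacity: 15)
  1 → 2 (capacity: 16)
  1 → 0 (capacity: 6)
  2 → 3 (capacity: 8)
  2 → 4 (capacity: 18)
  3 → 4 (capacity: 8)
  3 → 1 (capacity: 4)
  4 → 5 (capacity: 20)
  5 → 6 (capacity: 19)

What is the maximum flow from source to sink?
Maximum flow = 15

Max flow: 15

Flow assignment:
  0 → 1: 15/15
  1 → 2: 15/16
  2 → 4: 15/18
  4 → 5: 15/20
  5 → 6: 15/19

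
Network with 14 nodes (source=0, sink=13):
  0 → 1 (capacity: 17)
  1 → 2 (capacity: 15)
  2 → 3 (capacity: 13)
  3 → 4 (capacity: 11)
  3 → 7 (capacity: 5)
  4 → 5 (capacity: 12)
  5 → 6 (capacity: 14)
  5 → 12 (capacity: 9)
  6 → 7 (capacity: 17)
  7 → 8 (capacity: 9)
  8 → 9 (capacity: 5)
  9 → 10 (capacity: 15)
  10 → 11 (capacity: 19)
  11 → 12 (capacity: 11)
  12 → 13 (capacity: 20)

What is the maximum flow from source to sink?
Maximum flow = 13

Max flow: 13

Flow assignment:
  0 → 1: 13/17
  1 → 2: 13/15
  2 → 3: 13/13
  3 → 4: 9/11
  3 → 7: 4/5
  4 → 5: 9/12
  5 → 12: 9/9
  7 → 8: 4/9
  8 → 9: 4/5
  9 → 10: 4/15
  10 → 11: 4/19
  11 → 12: 4/11
  12 → 13: 13/20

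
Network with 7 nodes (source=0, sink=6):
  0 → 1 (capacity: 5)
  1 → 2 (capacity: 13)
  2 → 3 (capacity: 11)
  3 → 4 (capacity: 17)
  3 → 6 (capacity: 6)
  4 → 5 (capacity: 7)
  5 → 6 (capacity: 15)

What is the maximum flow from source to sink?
Maximum flow = 5

Max flow: 5

Flow assignment:
  0 → 1: 5/5
  1 → 2: 5/13
  2 → 3: 5/11
  3 → 6: 5/6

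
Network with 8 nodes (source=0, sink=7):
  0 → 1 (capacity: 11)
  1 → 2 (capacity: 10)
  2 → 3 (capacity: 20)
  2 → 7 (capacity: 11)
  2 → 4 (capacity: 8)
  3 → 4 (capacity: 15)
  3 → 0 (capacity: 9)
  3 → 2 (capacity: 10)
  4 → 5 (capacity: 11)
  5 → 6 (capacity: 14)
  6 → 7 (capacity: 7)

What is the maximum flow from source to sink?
Maximum flow = 10

Max flow: 10

Flow assignment:
  0 → 1: 10/11
  1 → 2: 10/10
  2 → 7: 10/11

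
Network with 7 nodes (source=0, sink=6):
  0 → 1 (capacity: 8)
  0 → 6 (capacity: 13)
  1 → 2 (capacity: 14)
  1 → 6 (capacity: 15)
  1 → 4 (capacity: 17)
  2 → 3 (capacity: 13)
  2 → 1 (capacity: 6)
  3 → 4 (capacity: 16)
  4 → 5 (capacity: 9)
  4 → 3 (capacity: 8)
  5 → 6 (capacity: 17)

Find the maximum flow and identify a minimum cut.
Max flow = 21, Min cut edges: (0,1), (0,6)

Maximum flow: 21
Minimum cut: (0,1), (0,6)
Partition: S = [0], T = [1, 2, 3, 4, 5, 6]

Max-flow min-cut theorem verified: both equal 21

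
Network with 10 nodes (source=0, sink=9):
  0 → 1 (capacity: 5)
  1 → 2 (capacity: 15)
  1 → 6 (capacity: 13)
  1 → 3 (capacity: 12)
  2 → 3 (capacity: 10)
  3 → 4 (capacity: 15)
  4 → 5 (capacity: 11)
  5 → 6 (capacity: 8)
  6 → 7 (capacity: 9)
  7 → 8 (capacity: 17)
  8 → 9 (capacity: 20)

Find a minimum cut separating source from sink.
Min cut value = 5, edges: (0,1)

Min cut value: 5
Partition: S = [0], T = [1, 2, 3, 4, 5, 6, 7, 8, 9]
Cut edges: (0,1)

By max-flow min-cut theorem, max flow = min cut = 5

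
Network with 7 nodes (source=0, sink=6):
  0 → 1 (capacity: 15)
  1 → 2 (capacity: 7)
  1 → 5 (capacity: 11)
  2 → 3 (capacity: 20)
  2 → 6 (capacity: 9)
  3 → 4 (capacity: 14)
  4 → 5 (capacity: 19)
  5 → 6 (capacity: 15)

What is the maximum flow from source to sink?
Maximum flow = 15

Max flow: 15

Flow assignment:
  0 → 1: 15/15
  1 → 2: 7/7
  1 → 5: 8/11
  2 → 6: 7/9
  5 → 6: 8/15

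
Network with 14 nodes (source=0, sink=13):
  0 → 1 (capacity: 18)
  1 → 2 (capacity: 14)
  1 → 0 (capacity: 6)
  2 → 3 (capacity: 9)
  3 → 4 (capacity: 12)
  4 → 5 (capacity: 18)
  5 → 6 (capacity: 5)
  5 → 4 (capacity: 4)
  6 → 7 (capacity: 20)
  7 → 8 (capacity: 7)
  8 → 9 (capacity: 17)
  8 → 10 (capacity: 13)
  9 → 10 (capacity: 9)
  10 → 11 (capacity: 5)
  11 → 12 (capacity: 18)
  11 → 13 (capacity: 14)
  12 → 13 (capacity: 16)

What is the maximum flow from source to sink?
Maximum flow = 5

Max flow: 5

Flow assignment:
  0 → 1: 5/18
  1 → 2: 5/14
  2 → 3: 5/9
  3 → 4: 5/12
  4 → 5: 5/18
  5 → 6: 5/5
  6 → 7: 5/20
  7 → 8: 5/7
  8 → 10: 5/13
  10 → 11: 5/5
  11 → 13: 5/14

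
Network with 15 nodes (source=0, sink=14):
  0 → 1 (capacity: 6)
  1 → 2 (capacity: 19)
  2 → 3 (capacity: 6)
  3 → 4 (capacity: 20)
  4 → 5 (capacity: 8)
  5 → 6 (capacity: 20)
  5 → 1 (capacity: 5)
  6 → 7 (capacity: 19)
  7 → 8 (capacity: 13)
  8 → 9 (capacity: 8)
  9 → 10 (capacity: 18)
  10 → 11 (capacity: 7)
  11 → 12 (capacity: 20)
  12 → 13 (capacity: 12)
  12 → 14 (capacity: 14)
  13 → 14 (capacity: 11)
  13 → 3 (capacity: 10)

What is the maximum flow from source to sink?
Maximum flow = 6

Max flow: 6

Flow assignment:
  0 → 1: 6/6
  1 → 2: 6/19
  2 → 3: 6/6
  3 → 4: 6/20
  4 → 5: 6/8
  5 → 6: 6/20
  6 → 7: 6/19
  7 → 8: 6/13
  8 → 9: 6/8
  9 → 10: 6/18
  10 → 11: 6/7
  11 → 12: 6/20
  12 → 14: 6/14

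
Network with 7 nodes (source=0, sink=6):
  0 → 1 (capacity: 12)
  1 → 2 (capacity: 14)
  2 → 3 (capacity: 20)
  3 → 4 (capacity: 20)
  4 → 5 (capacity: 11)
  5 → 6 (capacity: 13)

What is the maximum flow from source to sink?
Maximum flow = 11

Max flow: 11

Flow assignment:
  0 → 1: 11/12
  1 → 2: 11/14
  2 → 3: 11/20
  3 → 4: 11/20
  4 → 5: 11/11
  5 → 6: 11/13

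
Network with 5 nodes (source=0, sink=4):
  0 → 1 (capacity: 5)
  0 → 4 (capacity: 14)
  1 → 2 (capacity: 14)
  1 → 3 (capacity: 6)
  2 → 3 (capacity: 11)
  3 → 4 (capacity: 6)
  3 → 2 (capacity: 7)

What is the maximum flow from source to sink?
Maximum flow = 19

Max flow: 19

Flow assignment:
  0 → 1: 5/5
  0 → 4: 14/14
  1 → 3: 5/6
  3 → 4: 5/6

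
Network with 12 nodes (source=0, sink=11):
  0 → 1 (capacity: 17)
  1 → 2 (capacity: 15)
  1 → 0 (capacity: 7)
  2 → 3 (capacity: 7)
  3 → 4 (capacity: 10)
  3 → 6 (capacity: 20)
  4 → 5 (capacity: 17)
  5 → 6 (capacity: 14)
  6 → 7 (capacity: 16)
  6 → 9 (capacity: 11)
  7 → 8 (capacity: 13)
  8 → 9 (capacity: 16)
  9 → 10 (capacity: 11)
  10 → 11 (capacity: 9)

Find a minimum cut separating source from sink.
Min cut value = 7, edges: (2,3)

Min cut value: 7
Partition: S = [0, 1, 2], T = [3, 4, 5, 6, 7, 8, 9, 10, 11]
Cut edges: (2,3)

By max-flow min-cut theorem, max flow = min cut = 7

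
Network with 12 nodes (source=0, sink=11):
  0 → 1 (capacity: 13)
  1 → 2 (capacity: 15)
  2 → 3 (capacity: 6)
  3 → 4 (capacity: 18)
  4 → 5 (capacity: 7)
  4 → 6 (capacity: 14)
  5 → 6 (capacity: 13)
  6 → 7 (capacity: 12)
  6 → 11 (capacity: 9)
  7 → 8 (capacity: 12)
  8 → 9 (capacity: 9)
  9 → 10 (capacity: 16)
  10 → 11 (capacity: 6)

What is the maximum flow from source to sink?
Maximum flow = 6

Max flow: 6

Flow assignment:
  0 → 1: 6/13
  1 → 2: 6/15
  2 → 3: 6/6
  3 → 4: 6/18
  4 → 6: 6/14
  6 → 11: 6/9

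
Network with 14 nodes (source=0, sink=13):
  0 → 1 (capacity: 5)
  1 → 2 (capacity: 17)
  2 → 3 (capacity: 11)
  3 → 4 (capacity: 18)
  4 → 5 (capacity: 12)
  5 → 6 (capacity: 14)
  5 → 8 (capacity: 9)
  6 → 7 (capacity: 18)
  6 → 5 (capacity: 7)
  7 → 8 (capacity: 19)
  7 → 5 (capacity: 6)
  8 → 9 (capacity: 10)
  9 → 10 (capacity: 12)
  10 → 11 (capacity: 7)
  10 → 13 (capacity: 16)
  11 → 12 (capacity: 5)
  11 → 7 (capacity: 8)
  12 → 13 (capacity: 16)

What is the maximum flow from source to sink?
Maximum flow = 5

Max flow: 5

Flow assignment:
  0 → 1: 5/5
  1 → 2: 5/17
  2 → 3: 5/11
  3 → 4: 5/18
  4 → 5: 5/12
  5 → 8: 5/9
  8 → 9: 5/10
  9 → 10: 5/12
  10 → 13: 5/16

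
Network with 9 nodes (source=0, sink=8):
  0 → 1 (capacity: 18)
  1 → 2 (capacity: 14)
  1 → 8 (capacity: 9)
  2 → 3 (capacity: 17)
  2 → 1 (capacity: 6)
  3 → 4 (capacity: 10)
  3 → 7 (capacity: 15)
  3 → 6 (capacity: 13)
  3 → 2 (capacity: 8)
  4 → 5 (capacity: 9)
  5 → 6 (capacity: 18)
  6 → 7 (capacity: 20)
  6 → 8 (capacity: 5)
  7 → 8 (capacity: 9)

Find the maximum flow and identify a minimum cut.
Max flow = 18, Min cut edges: (0,1)

Maximum flow: 18
Minimum cut: (0,1)
Partition: S = [0], T = [1, 2, 3, 4, 5, 6, 7, 8]

Max-flow min-cut theorem verified: both equal 18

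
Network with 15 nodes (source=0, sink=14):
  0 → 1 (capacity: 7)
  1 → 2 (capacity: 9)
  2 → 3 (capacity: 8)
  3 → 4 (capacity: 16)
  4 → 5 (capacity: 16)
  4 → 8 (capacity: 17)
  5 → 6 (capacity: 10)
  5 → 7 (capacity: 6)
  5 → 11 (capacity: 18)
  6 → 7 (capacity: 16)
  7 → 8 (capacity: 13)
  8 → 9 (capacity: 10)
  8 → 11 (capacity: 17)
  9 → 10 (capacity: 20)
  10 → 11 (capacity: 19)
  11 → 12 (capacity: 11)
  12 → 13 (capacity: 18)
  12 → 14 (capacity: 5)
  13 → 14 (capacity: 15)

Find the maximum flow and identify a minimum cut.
Max flow = 7, Min cut edges: (0,1)

Maximum flow: 7
Minimum cut: (0,1)
Partition: S = [0], T = [1, 2, 3, 4, 5, 6, 7, 8, 9, 10, 11, 12, 13, 14]

Max-flow min-cut theorem verified: both equal 7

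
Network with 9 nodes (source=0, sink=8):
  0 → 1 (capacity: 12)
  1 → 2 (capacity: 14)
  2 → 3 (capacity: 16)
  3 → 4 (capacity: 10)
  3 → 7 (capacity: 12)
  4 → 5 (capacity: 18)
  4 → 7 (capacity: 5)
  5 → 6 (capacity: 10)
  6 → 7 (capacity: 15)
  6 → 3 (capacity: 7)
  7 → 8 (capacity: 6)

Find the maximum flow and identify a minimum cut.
Max flow = 6, Min cut edges: (7,8)

Maximum flow: 6
Minimum cut: (7,8)
Partition: S = [0, 1, 2, 3, 4, 5, 6, 7], T = [8]

Max-flow min-cut theorem verified: both equal 6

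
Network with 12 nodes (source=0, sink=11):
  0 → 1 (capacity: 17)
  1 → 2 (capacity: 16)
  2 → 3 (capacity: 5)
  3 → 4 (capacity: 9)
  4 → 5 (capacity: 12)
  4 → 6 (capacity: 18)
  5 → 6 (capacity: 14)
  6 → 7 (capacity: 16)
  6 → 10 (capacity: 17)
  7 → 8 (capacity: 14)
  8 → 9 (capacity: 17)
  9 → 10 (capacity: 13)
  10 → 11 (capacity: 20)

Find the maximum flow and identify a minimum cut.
Max flow = 5, Min cut edges: (2,3)

Maximum flow: 5
Minimum cut: (2,3)
Partition: S = [0, 1, 2], T = [3, 4, 5, 6, 7, 8, 9, 10, 11]

Max-flow min-cut theorem verified: both equal 5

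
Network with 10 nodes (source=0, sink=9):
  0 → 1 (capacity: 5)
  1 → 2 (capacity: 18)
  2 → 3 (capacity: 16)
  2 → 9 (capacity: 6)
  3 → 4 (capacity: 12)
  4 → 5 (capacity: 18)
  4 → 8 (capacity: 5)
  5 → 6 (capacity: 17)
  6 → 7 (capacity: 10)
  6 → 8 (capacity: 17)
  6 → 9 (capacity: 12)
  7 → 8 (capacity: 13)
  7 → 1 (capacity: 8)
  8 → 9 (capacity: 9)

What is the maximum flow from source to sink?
Maximum flow = 5

Max flow: 5

Flow assignment:
  0 → 1: 5/5
  1 → 2: 5/18
  2 → 9: 5/6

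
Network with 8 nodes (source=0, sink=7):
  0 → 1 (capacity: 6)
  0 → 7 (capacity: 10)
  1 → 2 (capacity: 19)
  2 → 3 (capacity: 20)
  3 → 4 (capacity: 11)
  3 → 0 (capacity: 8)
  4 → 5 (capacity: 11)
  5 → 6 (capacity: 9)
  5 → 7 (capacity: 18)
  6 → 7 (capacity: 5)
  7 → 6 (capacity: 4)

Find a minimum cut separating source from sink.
Min cut value = 16, edges: (0,1), (0,7)

Min cut value: 16
Partition: S = [0], T = [1, 2, 3, 4, 5, 6, 7]
Cut edges: (0,1), (0,7)

By max-flow min-cut theorem, max flow = min cut = 16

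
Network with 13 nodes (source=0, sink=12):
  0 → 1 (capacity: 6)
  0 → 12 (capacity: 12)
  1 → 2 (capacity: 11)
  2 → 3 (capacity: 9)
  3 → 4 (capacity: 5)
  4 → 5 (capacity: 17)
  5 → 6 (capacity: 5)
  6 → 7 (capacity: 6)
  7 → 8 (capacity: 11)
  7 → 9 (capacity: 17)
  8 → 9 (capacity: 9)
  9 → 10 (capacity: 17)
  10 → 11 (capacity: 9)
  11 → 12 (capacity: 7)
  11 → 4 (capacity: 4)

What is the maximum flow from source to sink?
Maximum flow = 17

Max flow: 17

Flow assignment:
  0 → 1: 5/6
  0 → 12: 12/12
  1 → 2: 5/11
  2 → 3: 5/9
  3 → 4: 5/5
  4 → 5: 5/17
  5 → 6: 5/5
  6 → 7: 5/6
  7 → 9: 5/17
  9 → 10: 5/17
  10 → 11: 5/9
  11 → 12: 5/7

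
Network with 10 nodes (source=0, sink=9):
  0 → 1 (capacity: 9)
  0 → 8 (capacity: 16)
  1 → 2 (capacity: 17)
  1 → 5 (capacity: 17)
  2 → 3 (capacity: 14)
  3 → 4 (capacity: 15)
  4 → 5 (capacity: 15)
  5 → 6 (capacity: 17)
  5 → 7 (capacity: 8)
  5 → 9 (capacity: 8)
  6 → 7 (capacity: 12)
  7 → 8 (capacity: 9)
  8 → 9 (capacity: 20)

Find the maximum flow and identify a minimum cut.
Max flow = 25, Min cut edges: (0,1), (0,8)

Maximum flow: 25
Minimum cut: (0,1), (0,8)
Partition: S = [0], T = [1, 2, 3, 4, 5, 6, 7, 8, 9]

Max-flow min-cut theorem verified: both equal 25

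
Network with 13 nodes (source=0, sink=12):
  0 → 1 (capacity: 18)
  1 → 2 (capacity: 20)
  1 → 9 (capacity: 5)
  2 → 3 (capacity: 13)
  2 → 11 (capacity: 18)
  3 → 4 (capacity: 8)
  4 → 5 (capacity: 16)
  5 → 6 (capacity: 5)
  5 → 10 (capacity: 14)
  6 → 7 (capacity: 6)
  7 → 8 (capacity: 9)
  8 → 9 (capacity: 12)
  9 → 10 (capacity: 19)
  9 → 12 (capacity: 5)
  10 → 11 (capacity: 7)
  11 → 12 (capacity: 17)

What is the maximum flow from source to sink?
Maximum flow = 18

Max flow: 18

Flow assignment:
  0 → 1: 18/18
  1 → 2: 13/20
  1 → 9: 5/5
  2 → 11: 13/18
  9 → 12: 5/5
  11 → 12: 13/17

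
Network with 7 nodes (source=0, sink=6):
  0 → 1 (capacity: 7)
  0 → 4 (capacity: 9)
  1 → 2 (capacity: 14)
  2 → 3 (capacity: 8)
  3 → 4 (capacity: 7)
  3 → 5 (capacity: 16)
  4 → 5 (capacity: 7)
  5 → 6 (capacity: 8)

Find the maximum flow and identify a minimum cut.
Max flow = 8, Min cut edges: (5,6)

Maximum flow: 8
Minimum cut: (5,6)
Partition: S = [0, 1, 2, 3, 4, 5], T = [6]

Max-flow min-cut theorem verified: both equal 8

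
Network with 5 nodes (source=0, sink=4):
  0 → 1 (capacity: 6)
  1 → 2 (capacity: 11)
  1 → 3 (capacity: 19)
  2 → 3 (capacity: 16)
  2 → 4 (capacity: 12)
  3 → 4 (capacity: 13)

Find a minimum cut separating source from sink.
Min cut value = 6, edges: (0,1)

Min cut value: 6
Partition: S = [0], T = [1, 2, 3, 4]
Cut edges: (0,1)

By max-flow min-cut theorem, max flow = min cut = 6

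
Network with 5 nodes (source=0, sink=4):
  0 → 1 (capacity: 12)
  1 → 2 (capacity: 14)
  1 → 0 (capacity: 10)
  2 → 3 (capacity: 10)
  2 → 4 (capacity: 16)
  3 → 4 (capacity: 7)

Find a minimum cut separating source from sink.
Min cut value = 12, edges: (0,1)

Min cut value: 12
Partition: S = [0], T = [1, 2, 3, 4]
Cut edges: (0,1)

By max-flow min-cut theorem, max flow = min cut = 12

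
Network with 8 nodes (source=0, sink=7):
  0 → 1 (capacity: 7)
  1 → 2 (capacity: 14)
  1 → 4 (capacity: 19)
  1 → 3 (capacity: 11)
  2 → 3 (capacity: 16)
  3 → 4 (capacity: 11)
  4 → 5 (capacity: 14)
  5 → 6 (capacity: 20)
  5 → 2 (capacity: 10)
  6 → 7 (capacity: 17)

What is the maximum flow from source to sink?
Maximum flow = 7

Max flow: 7

Flow assignment:
  0 → 1: 7/7
  1 → 4: 7/19
  4 → 5: 7/14
  5 → 6: 7/20
  6 → 7: 7/17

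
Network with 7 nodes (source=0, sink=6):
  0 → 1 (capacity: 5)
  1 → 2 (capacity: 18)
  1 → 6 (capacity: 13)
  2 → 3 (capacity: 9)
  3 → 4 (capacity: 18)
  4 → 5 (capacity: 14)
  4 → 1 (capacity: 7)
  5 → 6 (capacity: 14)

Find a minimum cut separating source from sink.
Min cut value = 5, edges: (0,1)

Min cut value: 5
Partition: S = [0], T = [1, 2, 3, 4, 5, 6]
Cut edges: (0,1)

By max-flow min-cut theorem, max flow = min cut = 5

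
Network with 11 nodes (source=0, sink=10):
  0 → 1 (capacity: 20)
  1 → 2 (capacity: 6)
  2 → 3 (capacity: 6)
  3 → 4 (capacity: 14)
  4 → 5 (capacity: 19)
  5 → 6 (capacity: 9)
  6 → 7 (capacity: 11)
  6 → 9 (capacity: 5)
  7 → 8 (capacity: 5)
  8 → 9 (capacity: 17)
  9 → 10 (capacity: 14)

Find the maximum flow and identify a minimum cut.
Max flow = 6, Min cut edges: (2,3)

Maximum flow: 6
Minimum cut: (2,3)
Partition: S = [0, 1, 2], T = [3, 4, 5, 6, 7, 8, 9, 10]

Max-flow min-cut theorem verified: both equal 6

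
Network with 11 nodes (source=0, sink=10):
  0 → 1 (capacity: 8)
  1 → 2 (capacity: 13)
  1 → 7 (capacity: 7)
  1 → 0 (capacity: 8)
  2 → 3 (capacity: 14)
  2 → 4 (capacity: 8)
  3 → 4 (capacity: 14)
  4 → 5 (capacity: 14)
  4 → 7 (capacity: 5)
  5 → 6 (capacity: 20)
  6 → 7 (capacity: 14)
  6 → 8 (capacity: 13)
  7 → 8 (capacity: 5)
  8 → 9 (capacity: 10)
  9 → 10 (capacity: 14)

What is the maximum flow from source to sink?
Maximum flow = 8

Max flow: 8

Flow assignment:
  0 → 1: 8/8
  1 → 2: 3/13
  1 → 7: 5/7
  2 → 4: 3/8
  4 → 5: 3/14
  5 → 6: 3/20
  6 → 8: 3/13
  7 → 8: 5/5
  8 → 9: 8/10
  9 → 10: 8/14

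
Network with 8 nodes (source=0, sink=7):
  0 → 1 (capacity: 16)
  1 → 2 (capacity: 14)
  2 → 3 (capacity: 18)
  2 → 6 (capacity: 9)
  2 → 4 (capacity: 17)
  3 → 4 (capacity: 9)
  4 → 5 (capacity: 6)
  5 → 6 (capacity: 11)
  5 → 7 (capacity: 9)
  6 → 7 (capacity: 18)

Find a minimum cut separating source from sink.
Min cut value = 14, edges: (1,2)

Min cut value: 14
Partition: S = [0, 1], T = [2, 3, 4, 5, 6, 7]
Cut edges: (1,2)

By max-flow min-cut theorem, max flow = min cut = 14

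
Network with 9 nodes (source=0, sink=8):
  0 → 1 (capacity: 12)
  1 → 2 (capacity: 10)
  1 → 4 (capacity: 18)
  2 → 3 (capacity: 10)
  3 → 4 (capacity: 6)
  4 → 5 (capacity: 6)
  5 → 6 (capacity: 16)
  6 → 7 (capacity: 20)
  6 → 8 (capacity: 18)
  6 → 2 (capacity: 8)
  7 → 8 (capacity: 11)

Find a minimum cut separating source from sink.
Min cut value = 6, edges: (4,5)

Min cut value: 6
Partition: S = [0, 1, 2, 3, 4], T = [5, 6, 7, 8]
Cut edges: (4,5)

By max-flow min-cut theorem, max flow = min cut = 6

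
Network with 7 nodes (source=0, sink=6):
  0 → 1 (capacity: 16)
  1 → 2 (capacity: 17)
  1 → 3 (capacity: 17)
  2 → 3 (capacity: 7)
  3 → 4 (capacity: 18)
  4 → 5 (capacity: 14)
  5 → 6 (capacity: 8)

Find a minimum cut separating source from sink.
Min cut value = 8, edges: (5,6)

Min cut value: 8
Partition: S = [0, 1, 2, 3, 4, 5], T = [6]
Cut edges: (5,6)

By max-flow min-cut theorem, max flow = min cut = 8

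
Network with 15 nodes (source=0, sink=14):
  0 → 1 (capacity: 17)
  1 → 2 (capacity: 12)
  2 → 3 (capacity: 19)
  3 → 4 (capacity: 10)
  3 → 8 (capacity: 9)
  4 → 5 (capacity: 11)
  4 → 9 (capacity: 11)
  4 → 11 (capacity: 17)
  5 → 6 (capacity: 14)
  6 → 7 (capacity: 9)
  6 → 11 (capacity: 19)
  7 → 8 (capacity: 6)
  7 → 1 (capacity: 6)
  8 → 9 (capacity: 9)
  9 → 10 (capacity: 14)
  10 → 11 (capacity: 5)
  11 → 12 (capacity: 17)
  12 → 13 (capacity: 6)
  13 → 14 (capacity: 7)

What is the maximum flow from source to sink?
Maximum flow = 6

Max flow: 6

Flow assignment:
  0 → 1: 6/17
  1 → 2: 6/12
  2 → 3: 6/19
  3 → 4: 4/10
  3 → 8: 2/9
  4 → 11: 4/17
  8 → 9: 2/9
  9 → 10: 2/14
  10 → 11: 2/5
  11 → 12: 6/17
  12 → 13: 6/6
  13 → 14: 6/7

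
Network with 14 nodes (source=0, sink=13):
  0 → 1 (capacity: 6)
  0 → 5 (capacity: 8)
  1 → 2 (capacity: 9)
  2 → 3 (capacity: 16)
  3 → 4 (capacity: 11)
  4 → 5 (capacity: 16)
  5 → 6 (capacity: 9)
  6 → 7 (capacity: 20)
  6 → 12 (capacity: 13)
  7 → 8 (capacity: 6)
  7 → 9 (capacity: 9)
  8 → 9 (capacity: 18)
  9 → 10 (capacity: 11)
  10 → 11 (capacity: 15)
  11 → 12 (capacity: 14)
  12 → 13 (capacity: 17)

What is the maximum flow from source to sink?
Maximum flow = 9

Max flow: 9

Flow assignment:
  0 → 1: 6/6
  0 → 5: 3/8
  1 → 2: 6/9
  2 → 3: 6/16
  3 → 4: 6/11
  4 → 5: 6/16
  5 → 6: 9/9
  6 → 12: 9/13
  12 → 13: 9/17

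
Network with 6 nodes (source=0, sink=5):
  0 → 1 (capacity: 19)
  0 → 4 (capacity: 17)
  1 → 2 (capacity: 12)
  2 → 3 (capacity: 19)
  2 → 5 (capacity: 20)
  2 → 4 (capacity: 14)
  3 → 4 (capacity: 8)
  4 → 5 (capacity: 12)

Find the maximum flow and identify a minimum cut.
Max flow = 24, Min cut edges: (1,2), (4,5)

Maximum flow: 24
Minimum cut: (1,2), (4,5)
Partition: S = [0, 1, 3, 4], T = [2, 5]

Max-flow min-cut theorem verified: both equal 24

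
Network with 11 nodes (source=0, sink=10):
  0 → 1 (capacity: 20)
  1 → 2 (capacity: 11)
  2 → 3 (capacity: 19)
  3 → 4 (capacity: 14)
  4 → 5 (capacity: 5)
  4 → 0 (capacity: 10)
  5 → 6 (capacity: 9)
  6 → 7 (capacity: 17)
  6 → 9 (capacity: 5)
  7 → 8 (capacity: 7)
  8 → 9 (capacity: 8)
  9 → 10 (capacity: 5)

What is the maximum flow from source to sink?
Maximum flow = 5

Max flow: 5

Flow assignment:
  0 → 1: 11/20
  1 → 2: 11/11
  2 → 3: 11/19
  3 → 4: 11/14
  4 → 5: 5/5
  4 → 0: 6/10
  5 → 6: 5/9
  6 → 9: 5/5
  9 → 10: 5/5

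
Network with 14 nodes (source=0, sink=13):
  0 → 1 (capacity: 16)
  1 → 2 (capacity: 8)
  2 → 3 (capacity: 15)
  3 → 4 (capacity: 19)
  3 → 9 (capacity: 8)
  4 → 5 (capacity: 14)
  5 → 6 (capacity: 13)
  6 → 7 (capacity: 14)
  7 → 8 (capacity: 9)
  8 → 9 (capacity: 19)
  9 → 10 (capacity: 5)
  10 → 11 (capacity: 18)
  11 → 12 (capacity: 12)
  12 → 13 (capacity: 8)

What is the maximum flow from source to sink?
Maximum flow = 5

Max flow: 5

Flow assignment:
  0 → 1: 5/16
  1 → 2: 5/8
  2 → 3: 5/15
  3 → 9: 5/8
  9 → 10: 5/5
  10 → 11: 5/18
  11 → 12: 5/12
  12 → 13: 5/8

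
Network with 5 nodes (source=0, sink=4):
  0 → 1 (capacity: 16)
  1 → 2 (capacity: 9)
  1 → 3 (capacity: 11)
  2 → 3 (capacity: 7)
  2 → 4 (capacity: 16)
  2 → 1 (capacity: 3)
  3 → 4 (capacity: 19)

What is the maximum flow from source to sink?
Maximum flow = 16

Max flow: 16

Flow assignment:
  0 → 1: 16/16
  1 → 2: 9/9
  1 → 3: 7/11
  2 → 4: 9/16
  3 → 4: 7/19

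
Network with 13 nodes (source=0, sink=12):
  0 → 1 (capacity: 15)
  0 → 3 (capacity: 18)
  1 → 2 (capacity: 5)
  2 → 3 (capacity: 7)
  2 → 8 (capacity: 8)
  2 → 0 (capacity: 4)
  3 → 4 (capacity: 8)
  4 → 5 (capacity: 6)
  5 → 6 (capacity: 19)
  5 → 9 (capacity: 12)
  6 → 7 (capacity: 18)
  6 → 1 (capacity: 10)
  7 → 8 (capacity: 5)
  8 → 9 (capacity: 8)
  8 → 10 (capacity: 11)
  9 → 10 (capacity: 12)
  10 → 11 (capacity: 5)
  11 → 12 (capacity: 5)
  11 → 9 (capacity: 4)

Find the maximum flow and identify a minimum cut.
Max flow = 5, Min cut edges: (11,12)

Maximum flow: 5
Minimum cut: (11,12)
Partition: S = [0, 1, 2, 3, 4, 5, 6, 7, 8, 9, 10, 11], T = [12]

Max-flow min-cut theorem verified: both equal 5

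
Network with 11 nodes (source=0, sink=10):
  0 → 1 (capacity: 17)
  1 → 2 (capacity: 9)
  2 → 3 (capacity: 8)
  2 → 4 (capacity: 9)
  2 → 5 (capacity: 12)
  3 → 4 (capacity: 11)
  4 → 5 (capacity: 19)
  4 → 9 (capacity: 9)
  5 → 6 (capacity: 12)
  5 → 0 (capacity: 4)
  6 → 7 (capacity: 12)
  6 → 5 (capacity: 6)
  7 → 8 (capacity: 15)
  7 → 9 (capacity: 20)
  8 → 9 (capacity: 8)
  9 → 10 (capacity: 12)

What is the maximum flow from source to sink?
Maximum flow = 9

Max flow: 9

Flow assignment:
  0 → 1: 9/17
  1 → 2: 9/9
  2 → 4: 9/9
  4 → 9: 9/9
  9 → 10: 9/12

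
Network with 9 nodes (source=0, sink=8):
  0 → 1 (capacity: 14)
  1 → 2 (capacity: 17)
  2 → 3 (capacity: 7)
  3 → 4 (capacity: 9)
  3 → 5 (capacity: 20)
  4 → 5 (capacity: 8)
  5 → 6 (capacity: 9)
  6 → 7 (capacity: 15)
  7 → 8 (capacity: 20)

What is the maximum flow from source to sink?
Maximum flow = 7

Max flow: 7

Flow assignment:
  0 → 1: 7/14
  1 → 2: 7/17
  2 → 3: 7/7
  3 → 5: 7/20
  5 → 6: 7/9
  6 → 7: 7/15
  7 → 8: 7/20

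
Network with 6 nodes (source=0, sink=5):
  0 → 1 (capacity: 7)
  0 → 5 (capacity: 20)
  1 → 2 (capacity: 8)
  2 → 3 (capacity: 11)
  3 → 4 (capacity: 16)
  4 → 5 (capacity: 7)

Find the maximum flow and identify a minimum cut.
Max flow = 27, Min cut edges: (0,5), (4,5)

Maximum flow: 27
Minimum cut: (0,5), (4,5)
Partition: S = [0, 1, 2, 3, 4], T = [5]

Max-flow min-cut theorem verified: both equal 27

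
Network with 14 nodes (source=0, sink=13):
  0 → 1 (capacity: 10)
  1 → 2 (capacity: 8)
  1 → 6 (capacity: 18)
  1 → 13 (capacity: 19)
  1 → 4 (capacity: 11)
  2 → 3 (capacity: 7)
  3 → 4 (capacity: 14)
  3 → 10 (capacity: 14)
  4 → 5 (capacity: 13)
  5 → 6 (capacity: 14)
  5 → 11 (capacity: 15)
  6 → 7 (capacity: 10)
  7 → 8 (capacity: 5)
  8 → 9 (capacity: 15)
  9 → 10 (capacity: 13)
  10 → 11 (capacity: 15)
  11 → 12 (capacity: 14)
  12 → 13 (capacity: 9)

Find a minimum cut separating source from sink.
Min cut value = 10, edges: (0,1)

Min cut value: 10
Partition: S = [0], T = [1, 2, 3, 4, 5, 6, 7, 8, 9, 10, 11, 12, 13]
Cut edges: (0,1)

By max-flow min-cut theorem, max flow = min cut = 10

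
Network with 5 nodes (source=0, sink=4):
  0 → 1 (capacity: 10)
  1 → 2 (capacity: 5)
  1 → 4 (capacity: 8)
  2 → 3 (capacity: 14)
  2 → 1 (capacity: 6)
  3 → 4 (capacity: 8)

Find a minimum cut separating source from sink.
Min cut value = 10, edges: (0,1)

Min cut value: 10
Partition: S = [0], T = [1, 2, 3, 4]
Cut edges: (0,1)

By max-flow min-cut theorem, max flow = min cut = 10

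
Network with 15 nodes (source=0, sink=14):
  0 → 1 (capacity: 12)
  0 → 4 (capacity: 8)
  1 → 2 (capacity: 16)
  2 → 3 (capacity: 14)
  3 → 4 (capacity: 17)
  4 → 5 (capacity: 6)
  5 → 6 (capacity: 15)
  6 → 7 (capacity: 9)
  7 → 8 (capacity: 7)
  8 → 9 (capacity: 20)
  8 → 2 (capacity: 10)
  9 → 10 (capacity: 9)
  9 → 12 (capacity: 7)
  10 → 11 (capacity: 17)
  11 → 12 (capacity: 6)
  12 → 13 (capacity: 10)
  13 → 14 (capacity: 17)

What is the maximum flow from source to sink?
Maximum flow = 6

Max flow: 6

Flow assignment:
  0 → 1: 6/12
  1 → 2: 6/16
  2 → 3: 6/14
  3 → 4: 6/17
  4 → 5: 6/6
  5 → 6: 6/15
  6 → 7: 6/9
  7 → 8: 6/7
  8 → 9: 6/20
  9 → 12: 6/7
  12 → 13: 6/10
  13 → 14: 6/17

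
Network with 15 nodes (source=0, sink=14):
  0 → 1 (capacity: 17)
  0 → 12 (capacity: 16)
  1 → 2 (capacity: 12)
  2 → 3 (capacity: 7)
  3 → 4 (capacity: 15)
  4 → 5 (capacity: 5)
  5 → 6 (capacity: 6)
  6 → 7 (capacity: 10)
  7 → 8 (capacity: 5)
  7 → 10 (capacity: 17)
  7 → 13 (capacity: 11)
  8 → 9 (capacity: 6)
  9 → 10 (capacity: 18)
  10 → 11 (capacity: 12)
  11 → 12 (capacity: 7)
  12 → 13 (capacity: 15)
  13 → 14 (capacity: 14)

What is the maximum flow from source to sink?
Maximum flow = 14

Max flow: 14

Flow assignment:
  0 → 1: 5/17
  0 → 12: 9/16
  1 → 2: 5/12
  2 → 3: 5/7
  3 → 4: 5/15
  4 → 5: 5/5
  5 → 6: 5/6
  6 → 7: 5/10
  7 → 13: 5/11
  12 → 13: 9/15
  13 → 14: 14/14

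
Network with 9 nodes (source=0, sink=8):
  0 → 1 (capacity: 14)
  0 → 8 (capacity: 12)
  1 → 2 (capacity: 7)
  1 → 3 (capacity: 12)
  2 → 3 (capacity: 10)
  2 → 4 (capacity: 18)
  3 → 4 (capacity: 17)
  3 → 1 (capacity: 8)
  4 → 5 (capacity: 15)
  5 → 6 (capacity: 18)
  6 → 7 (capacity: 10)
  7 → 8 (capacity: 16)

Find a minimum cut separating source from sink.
Min cut value = 22, edges: (0,8), (6,7)

Min cut value: 22
Partition: S = [0, 1, 2, 3, 4, 5, 6], T = [7, 8]
Cut edges: (0,8), (6,7)

By max-flow min-cut theorem, max flow = min cut = 22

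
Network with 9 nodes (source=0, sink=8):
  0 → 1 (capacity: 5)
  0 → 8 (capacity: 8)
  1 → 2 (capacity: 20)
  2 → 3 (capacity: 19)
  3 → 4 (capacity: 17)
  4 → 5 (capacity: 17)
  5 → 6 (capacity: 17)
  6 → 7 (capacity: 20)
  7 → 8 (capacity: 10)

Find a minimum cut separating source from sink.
Min cut value = 13, edges: (0,1), (0,8)

Min cut value: 13
Partition: S = [0], T = [1, 2, 3, 4, 5, 6, 7, 8]
Cut edges: (0,1), (0,8)

By max-flow min-cut theorem, max flow = min cut = 13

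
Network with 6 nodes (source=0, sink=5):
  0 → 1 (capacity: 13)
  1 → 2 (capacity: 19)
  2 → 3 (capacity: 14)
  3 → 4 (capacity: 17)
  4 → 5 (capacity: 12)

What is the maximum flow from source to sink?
Maximum flow = 12

Max flow: 12

Flow assignment:
  0 → 1: 12/13
  1 → 2: 12/19
  2 → 3: 12/14
  3 → 4: 12/17
  4 → 5: 12/12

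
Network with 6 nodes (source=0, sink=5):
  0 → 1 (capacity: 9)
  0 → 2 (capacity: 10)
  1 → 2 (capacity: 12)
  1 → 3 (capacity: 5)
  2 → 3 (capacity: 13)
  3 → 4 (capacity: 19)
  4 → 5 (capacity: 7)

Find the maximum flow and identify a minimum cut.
Max flow = 7, Min cut edges: (4,5)

Maximum flow: 7
Minimum cut: (4,5)
Partition: S = [0, 1, 2, 3, 4], T = [5]

Max-flow min-cut theorem verified: both equal 7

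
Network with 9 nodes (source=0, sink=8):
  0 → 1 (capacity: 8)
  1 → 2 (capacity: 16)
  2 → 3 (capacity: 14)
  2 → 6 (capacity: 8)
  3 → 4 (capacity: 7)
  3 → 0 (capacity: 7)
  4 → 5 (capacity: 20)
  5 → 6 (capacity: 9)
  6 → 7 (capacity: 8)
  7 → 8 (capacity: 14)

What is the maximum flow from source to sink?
Maximum flow = 8

Max flow: 8

Flow assignment:
  0 → 1: 8/8
  1 → 2: 8/16
  2 → 6: 8/8
  6 → 7: 8/8
  7 → 8: 8/14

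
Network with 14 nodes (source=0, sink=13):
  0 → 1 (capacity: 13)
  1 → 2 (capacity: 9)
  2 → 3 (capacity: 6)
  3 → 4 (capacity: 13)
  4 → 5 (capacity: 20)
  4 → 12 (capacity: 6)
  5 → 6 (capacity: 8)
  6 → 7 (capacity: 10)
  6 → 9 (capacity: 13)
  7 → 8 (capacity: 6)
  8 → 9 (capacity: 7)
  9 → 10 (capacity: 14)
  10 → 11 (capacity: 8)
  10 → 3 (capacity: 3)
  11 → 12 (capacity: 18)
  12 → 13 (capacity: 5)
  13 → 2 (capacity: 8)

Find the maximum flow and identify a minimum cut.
Max flow = 5, Min cut edges: (12,13)

Maximum flow: 5
Minimum cut: (12,13)
Partition: S = [0, 1, 2, 3, 4, 5, 6, 7, 8, 9, 10, 11, 12], T = [13]

Max-flow min-cut theorem verified: both equal 5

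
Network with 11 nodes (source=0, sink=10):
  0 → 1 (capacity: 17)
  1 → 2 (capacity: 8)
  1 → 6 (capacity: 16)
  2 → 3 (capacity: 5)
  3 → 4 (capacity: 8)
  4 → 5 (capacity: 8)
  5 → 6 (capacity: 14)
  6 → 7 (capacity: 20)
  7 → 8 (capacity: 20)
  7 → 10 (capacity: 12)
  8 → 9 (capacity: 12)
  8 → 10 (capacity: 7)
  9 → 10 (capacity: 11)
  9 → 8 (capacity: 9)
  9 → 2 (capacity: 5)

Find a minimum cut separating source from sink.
Min cut value = 17, edges: (0,1)

Min cut value: 17
Partition: S = [0], T = [1, 2, 3, 4, 5, 6, 7, 8, 9, 10]
Cut edges: (0,1)

By max-flow min-cut theorem, max flow = min cut = 17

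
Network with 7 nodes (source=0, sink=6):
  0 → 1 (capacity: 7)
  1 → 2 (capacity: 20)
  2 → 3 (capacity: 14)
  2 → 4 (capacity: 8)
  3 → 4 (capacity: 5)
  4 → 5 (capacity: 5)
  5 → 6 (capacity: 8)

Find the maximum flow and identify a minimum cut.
Max flow = 5, Min cut edges: (4,5)

Maximum flow: 5
Minimum cut: (4,5)
Partition: S = [0, 1, 2, 3, 4], T = [5, 6]

Max-flow min-cut theorem verified: both equal 5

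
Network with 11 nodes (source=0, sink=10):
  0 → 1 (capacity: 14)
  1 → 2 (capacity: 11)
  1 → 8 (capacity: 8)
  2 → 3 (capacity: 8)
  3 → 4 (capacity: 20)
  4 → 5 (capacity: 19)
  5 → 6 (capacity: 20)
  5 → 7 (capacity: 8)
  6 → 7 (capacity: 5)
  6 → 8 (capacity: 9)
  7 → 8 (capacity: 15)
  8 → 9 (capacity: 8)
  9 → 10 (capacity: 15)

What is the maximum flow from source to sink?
Maximum flow = 8

Max flow: 8

Flow assignment:
  0 → 1: 8/14
  1 → 2: 6/11
  1 → 8: 2/8
  2 → 3: 6/8
  3 → 4: 6/20
  4 → 5: 6/19
  5 → 6: 6/20
  6 → 8: 6/9
  8 → 9: 8/8
  9 → 10: 8/15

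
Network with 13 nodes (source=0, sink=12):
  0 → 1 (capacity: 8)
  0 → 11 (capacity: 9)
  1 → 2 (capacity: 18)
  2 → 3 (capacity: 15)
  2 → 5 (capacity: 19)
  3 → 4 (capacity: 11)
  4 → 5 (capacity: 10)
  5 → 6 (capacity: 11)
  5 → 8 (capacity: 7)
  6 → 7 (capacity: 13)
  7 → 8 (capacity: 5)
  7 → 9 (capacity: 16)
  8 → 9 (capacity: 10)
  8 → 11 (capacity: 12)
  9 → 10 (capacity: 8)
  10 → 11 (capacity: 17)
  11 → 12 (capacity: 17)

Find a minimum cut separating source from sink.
Min cut value = 17, edges: (11,12)

Min cut value: 17
Partition: S = [0, 1, 2, 3, 4, 5, 6, 7, 8, 9, 10, 11], T = [12]
Cut edges: (11,12)

By max-flow min-cut theorem, max flow = min cut = 17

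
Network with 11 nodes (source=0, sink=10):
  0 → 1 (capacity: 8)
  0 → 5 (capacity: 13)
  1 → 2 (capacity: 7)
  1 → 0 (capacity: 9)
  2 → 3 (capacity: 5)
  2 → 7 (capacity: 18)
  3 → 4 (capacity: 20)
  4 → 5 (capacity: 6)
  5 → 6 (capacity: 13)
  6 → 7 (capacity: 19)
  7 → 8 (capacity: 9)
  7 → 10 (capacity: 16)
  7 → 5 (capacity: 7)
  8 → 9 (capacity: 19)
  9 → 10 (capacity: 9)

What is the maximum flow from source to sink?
Maximum flow = 20

Max flow: 20

Flow assignment:
  0 → 1: 7/8
  0 → 5: 13/13
  1 → 2: 7/7
  2 → 7: 7/18
  5 → 6: 13/13
  6 → 7: 13/19
  7 → 8: 4/9
  7 → 10: 16/16
  8 → 9: 4/19
  9 → 10: 4/9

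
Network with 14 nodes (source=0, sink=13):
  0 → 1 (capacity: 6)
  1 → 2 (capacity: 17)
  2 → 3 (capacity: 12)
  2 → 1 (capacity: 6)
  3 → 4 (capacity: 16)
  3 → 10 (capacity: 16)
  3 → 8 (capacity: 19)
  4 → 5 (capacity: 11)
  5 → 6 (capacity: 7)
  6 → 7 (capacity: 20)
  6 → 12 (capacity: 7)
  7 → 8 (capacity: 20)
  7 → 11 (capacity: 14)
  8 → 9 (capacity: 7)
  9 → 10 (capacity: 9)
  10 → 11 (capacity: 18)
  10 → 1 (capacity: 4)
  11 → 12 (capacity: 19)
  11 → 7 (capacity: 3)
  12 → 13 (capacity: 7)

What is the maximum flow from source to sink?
Maximum flow = 6

Max flow: 6

Flow assignment:
  0 → 1: 6/6
  1 → 2: 6/17
  2 → 3: 6/12
  3 → 10: 6/16
  10 → 11: 6/18
  11 → 12: 6/19
  12 → 13: 6/7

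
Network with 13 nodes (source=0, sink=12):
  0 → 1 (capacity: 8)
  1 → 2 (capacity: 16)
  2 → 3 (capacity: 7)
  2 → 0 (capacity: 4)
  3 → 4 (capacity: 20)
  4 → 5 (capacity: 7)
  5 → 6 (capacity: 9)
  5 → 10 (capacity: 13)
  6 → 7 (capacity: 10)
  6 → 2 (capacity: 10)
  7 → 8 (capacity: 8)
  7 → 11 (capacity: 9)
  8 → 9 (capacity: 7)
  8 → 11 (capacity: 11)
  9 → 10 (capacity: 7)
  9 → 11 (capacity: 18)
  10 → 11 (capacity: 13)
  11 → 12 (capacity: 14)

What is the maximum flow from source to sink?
Maximum flow = 7

Max flow: 7

Flow assignment:
  0 → 1: 7/8
  1 → 2: 7/16
  2 → 3: 7/7
  3 → 4: 7/20
  4 → 5: 7/7
  5 → 10: 7/13
  10 → 11: 7/13
  11 → 12: 7/14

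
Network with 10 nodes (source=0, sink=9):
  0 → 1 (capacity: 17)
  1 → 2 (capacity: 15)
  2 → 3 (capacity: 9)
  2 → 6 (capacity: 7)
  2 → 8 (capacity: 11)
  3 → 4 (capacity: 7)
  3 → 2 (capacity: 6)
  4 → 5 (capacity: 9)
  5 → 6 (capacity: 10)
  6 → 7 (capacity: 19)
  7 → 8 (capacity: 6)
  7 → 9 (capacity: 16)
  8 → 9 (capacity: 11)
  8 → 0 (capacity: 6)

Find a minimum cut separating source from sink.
Min cut value = 15, edges: (1,2)

Min cut value: 15
Partition: S = [0, 1], T = [2, 3, 4, 5, 6, 7, 8, 9]
Cut edges: (1,2)

By max-flow min-cut theorem, max flow = min cut = 15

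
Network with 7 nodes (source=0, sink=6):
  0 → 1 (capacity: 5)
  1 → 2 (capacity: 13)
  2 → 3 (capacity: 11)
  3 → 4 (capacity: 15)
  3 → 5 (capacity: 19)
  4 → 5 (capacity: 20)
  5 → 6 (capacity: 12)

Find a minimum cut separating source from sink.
Min cut value = 5, edges: (0,1)

Min cut value: 5
Partition: S = [0], T = [1, 2, 3, 4, 5, 6]
Cut edges: (0,1)

By max-flow min-cut theorem, max flow = min cut = 5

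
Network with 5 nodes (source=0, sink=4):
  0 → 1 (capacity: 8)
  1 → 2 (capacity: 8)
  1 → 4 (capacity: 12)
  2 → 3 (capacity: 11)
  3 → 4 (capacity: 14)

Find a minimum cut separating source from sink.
Min cut value = 8, edges: (0,1)

Min cut value: 8
Partition: S = [0], T = [1, 2, 3, 4]
Cut edges: (0,1)

By max-flow min-cut theorem, max flow = min cut = 8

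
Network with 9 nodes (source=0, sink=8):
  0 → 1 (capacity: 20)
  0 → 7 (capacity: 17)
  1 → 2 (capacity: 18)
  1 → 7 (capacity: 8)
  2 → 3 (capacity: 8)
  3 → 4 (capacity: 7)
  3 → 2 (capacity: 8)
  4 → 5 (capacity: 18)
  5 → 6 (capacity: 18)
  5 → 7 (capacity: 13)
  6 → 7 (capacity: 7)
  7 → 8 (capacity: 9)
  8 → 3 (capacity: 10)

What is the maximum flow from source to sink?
Maximum flow = 9

Max flow: 9

Flow assignment:
  0 → 1: 9/20
  1 → 2: 7/18
  1 → 7: 2/8
  2 → 3: 7/8
  3 → 4: 7/7
  4 → 5: 7/18
  5 → 7: 7/13
  7 → 8: 9/9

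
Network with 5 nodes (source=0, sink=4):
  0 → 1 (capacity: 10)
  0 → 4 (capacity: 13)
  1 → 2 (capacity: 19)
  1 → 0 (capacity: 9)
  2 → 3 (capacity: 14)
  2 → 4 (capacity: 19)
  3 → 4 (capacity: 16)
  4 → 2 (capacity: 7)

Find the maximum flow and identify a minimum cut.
Max flow = 23, Min cut edges: (0,1), (0,4)

Maximum flow: 23
Minimum cut: (0,1), (0,4)
Partition: S = [0], T = [1, 2, 3, 4]

Max-flow min-cut theorem verified: both equal 23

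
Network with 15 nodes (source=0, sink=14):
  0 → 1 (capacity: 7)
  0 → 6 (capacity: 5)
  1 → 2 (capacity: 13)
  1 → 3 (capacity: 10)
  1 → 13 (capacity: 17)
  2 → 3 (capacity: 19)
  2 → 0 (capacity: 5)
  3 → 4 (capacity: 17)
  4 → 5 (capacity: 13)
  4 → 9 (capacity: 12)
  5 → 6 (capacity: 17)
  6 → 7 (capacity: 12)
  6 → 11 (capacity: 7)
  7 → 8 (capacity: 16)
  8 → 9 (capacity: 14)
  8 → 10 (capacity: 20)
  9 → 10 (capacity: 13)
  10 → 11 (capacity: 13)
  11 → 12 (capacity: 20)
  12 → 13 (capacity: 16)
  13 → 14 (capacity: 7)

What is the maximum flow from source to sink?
Maximum flow = 7

Max flow: 7

Flow assignment:
  0 → 1: 2/7
  0 → 6: 5/5
  1 → 13: 2/17
  6 → 11: 5/7
  11 → 12: 5/20
  12 → 13: 5/16
  13 → 14: 7/7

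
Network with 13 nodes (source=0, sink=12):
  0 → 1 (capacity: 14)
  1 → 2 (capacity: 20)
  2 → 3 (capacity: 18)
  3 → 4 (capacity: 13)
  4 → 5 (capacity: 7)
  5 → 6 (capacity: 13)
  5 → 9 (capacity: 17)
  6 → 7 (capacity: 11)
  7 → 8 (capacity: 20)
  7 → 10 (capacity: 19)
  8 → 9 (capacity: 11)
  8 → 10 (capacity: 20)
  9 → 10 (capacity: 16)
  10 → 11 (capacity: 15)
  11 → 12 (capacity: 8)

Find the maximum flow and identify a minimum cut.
Max flow = 7, Min cut edges: (4,5)

Maximum flow: 7
Minimum cut: (4,5)
Partition: S = [0, 1, 2, 3, 4], T = [5, 6, 7, 8, 9, 10, 11, 12]

Max-flow min-cut theorem verified: both equal 7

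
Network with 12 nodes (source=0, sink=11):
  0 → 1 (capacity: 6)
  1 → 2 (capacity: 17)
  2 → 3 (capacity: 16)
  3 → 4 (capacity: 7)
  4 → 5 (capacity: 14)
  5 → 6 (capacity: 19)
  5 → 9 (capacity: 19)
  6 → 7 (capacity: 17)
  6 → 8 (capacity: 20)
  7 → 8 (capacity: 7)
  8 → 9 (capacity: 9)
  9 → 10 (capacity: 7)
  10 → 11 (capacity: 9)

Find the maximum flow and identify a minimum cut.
Max flow = 6, Min cut edges: (0,1)

Maximum flow: 6
Minimum cut: (0,1)
Partition: S = [0], T = [1, 2, 3, 4, 5, 6, 7, 8, 9, 10, 11]

Max-flow min-cut theorem verified: both equal 6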